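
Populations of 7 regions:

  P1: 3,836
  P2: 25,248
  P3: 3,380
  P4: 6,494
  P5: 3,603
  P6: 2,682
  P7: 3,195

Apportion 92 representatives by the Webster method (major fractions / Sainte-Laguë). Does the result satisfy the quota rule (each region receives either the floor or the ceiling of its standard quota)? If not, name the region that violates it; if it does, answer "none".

P2

Standard quotas: P1 7.286, P2 47.954, P3 6.420, P4 12.334, P5 6.843, P6 5.094, P7 6.068.
Webster allocation: P1 7, P2 49, P3 6, P4 12, P5 7, P6 5, P7 6.
P2 has quota 47.954 (lower 47, upper 48) but receives 49 — outside the quota interval.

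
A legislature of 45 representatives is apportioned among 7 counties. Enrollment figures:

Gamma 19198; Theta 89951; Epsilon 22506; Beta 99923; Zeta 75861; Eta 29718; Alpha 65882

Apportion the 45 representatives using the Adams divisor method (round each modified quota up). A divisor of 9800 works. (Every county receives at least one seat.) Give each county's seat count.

With modified divisor 9800: modified quotas Gamma 1.959, Theta 9.179, Epsilon 2.297, Beta 10.196, Zeta 7.741, Eta 3.032, Alpha 6.723.
Rounding up: Gamma 2, Theta 10, Epsilon 3, Beta 11, Zeta 8, Eta 4, Alpha 7 (total 45).

Gamma 2, Theta 10, Epsilon 3, Beta 11, Zeta 8, Eta 4, Alpha 7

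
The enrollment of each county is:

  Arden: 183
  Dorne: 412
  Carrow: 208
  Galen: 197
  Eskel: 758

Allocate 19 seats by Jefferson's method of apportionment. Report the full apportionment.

Arden 2, Dorne 4, Carrow 2, Galen 2, Eskel 9

Standard divisor 1758/19 ≈ 92.526; standard quotas: Arden 1.978, Dorne 4.453, Carrow 2.248, Galen 2.129, Eskel 8.192.
Rounding down gives 1, 4, 2, 2, 8 = 17 seats, so the divisor must be adjusted.
With modified divisor 83: modified quotas Arden 2.205, Dorne 4.964, Carrow 2.506, Galen 2.373, Eskel 9.133.
Rounding down: Arden 2, Dorne 4, Carrow 2, Galen 2, Eskel 9 (total 19).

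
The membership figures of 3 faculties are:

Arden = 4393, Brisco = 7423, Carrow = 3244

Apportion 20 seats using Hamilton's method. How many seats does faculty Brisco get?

10

Standard divisor: 15060 ÷ 20 = 753.
Standard quotas: Arden 5.8340, Brisco 9.8579, Carrow 4.3081.
Lower quotas: Arden 5, Brisco 9, Carrow 4 (sum 18, leaving 2 seats).
Remainders in descending order: Brisco 0.8579, Arden 0.8340, Carrow 0.3081.
The surplus seats go to Brisco, Arden.
Brisco receives 10.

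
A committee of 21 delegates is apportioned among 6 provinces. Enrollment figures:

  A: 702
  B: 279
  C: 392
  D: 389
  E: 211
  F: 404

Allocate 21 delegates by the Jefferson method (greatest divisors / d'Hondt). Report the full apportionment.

A=7; B=2; C=3; D=3; E=2; F=4

Standard divisor 2377/21 ≈ 113.19; standard quotas: A 6.202, B 2.465, C 3.463, D 3.437, E 1.864, F 3.569.
Rounding down gives 6, 2, 3, 3, 1, 3 = 18 seats, so the divisor must be adjusted.
With modified divisor 99: modified quotas A 7.091, B 2.818, C 3.960, D 3.929, E 2.131, F 4.081.
Rounding down: A 7, B 2, C 3, D 3, E 2, F 4 (total 21).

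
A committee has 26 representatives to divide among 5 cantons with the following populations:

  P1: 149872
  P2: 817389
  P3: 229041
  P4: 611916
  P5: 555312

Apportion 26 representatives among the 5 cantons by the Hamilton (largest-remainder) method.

Standard divisor: 2363530 ÷ 26 = 90905.
Standard quotas: P1 1.6487, P2 8.9917, P3 2.5196, P4 6.7314, P5 6.1087.
Lower quotas: P1 1, P2 8, P3 2, P4 6, P5 6 (sum 23, leaving 3 seats).
Remainders in descending order: P2 0.9917, P4 0.7314, P1 0.6487, P3 0.5196, P5 0.1087.
The surplus seats go to P2, P4, P1.

P1 2; P2 9; P3 2; P4 7; P5 6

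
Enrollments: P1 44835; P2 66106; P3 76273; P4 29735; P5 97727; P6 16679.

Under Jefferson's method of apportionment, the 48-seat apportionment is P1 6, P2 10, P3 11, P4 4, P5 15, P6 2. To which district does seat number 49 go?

P1

Priority for the next seat is population ÷ (current seats + 1).
Priorities: P1 6405.000, P2 6009.636, P3 6356.083, P4 5947.000, P5 6107.938, P6 5559.667.
Highest priority: P1.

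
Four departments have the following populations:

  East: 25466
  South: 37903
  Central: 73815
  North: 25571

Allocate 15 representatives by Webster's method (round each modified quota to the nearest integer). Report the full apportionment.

Standard divisor 162755/15 ≈ 10850.333; standard quotas: East 2.347, South 3.493, Central 6.803, North 2.357.
Rounding to the nearest integer gives 2, 3, 7, 2 = 14 seats, so the divisor must be adjusted.
With modified divisor 10500: modified quotas East 2.425, South 3.610, Central 7.030, North 2.435.
Rounding to the nearest integer: East 2, South 4, Central 7, North 2 (total 15).

East=2, South=4, Central=7, North=2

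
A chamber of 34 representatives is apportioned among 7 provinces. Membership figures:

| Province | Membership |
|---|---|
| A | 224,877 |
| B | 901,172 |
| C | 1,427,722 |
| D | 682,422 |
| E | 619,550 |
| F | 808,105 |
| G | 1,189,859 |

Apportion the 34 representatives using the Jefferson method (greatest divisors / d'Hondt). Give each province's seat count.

A: 1, B: 5, C: 9, D: 4, E: 3, F: 5, G: 7

Standard divisor 5853707/34 ≈ 172167.853; standard quotas: A 1.306, B 5.234, C 8.293, D 3.964, E 3.599, F 4.694, G 6.911.
Rounding down gives 1, 5, 8, 3, 3, 4, 6 = 30 seats, so the divisor must be adjusted.
With modified divisor 156800: modified quotas A 1.434, B 5.747, C 9.105, D 4.352, E 3.951, F 5.154, G 7.588.
Rounding down: A 1, B 5, C 9, D 4, E 3, F 5, G 7 (total 34).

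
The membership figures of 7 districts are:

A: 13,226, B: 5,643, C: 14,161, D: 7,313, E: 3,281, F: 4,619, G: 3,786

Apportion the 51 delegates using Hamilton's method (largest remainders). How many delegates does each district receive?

A=13, B=6, C=14, D=7, E=3, F=4, G=4

Total 52029; standard divisor 52029/51 ≈ 1020.176.
Standard quotas: A 12.9644, B 5.5314, C 13.8809, D 7.1684, E 3.2161, F 4.5276, G 3.7111.
Lower quotas: A 12, B 5, C 13, D 7, E 3, F 4, G 3 (sum 47, leaving 4 seats).
Remainders in descending order: A 0.9644, C 0.8809, G 0.7111, B 0.5314, F 0.5276, E 0.2161, D 0.1684.
Largest remainders: A, C, G, B receive the extra seats.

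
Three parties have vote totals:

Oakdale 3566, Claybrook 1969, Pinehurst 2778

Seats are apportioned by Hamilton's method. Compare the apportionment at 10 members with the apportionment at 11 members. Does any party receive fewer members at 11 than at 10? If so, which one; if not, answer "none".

Claybrook

At 10 seats: Oakdale 4, Claybrook 3, Pinehurst 3.
At 11 seats: Oakdale 5, Claybrook 2, Pinehurst 4.
Claybrook drops from 3 to 2.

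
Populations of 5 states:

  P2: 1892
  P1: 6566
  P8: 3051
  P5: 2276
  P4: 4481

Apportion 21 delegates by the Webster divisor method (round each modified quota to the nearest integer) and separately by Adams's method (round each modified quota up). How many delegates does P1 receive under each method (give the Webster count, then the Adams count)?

Webster: P2 2, P1 8, P8 3, P5 3, P4 5.
Adams: P2 2, P1 7, P8 4, P5 3, P4 5.
P1 gets 8 under Webster and 7 under Adams.

8 and 7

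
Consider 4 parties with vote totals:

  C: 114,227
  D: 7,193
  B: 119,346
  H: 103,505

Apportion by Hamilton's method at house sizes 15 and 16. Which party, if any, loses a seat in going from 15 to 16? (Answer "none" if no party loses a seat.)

At 15 seats: C 5, D 0, B 5, H 5.
At 16 seats: C 5, D 0, B 6, H 5.
No party's allocation decreased.

none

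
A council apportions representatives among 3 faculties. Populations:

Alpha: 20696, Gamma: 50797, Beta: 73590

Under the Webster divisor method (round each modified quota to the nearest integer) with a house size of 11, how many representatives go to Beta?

Standard divisor 145083/11 ≈ 13189.364; standard quotas: Alpha 1.569, Gamma 3.851, Beta 5.579.
Rounding to the nearest integer gives 2, 4, 6 = 12 seats, so the divisor must be adjusted.
With modified divisor 13600: modified quotas Alpha 1.522, Gamma 3.735, Beta 5.411.
Rounding to the nearest integer: Alpha 2, Gamma 4, Beta 5 (total 11).
Beta receives 5.

5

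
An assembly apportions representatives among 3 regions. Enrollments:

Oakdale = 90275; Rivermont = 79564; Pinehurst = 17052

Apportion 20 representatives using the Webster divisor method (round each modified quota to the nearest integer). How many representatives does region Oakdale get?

Standard divisor 186891/20 ≈ 9344.55; standard quotas: Oakdale 9.661, Rivermont 8.514, Pinehurst 1.825.
Rounding to the nearest integer gives 10, 9, 2 = 21 seats, so the divisor must be adjusted.
With modified divisor 9400: modified quotas Oakdale 9.604, Rivermont 8.464, Pinehurst 1.814.
Rounding to the nearest integer: Oakdale 10, Rivermont 8, Pinehurst 2 (total 20).
Oakdale receives 10.

10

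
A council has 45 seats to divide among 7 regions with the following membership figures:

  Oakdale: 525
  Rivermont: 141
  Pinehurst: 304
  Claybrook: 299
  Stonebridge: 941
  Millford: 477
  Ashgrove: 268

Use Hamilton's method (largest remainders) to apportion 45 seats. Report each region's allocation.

Oakdale=8; Rivermont=2; Pinehurst=5; Claybrook=5; Stonebridge=14; Millford=7; Ashgrove=4

Total 2955; standard divisor 2955/45 ≈ 65.667.
Standard quotas: Oakdale 7.995, Rivermont 2.147, Pinehurst 4.629, Claybrook 4.553, Stonebridge 14.330, Millford 7.264, Ashgrove 4.081.
Lower quotas: Oakdale 7, Rivermont 2, Pinehurst 4, Claybrook 4, Stonebridge 14, Millford 7, Ashgrove 4 (sum 42, leaving 3 seats).
Remainders in descending order: Oakdale 0.995, Pinehurst 0.629, Claybrook 0.553, Stonebridge 0.330, Millford 0.264, Rivermont 0.147, Ashgrove 0.081.
The surplus seats go to Oakdale, Pinehurst, Claybrook.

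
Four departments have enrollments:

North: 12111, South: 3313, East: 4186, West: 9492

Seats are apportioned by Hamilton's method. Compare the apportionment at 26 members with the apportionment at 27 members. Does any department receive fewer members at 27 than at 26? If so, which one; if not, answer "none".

none

At 26 seats: North 11, South 3, East 4, West 8.
At 27 seats: North 11, South 3, East 4, West 9.
No department's allocation decreased.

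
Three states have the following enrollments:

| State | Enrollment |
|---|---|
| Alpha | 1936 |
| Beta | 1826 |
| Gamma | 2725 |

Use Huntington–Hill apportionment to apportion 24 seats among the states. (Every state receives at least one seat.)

Alpha=7, Beta=7, Gamma=10

With divisor 271: modified quotas Alpha 7.144, Beta 6.738, Gamma 10.055.
Geometric-mean thresholds: Alpha √(7·8)=7.483, Beta √(6·7)=6.481, Gamma √(10·11)=10.488.
Each quota rounded against its threshold gives Alpha 7, Beta 7, Gamma 10 (total 24).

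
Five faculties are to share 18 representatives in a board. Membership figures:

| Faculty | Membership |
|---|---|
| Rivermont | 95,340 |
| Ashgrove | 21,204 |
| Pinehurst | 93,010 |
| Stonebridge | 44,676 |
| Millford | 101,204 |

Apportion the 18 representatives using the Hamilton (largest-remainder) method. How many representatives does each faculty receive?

Rivermont: 5, Ashgrove: 1, Pinehurst: 5, Stonebridge: 2, Millford: 5

Total 355434; standard divisor 355434/18 ≈ 19746.333.
Standard quotas: Rivermont 4.8282, Ashgrove 1.0738, Pinehurst 4.7102, Stonebridge 2.2625, Millford 5.1252.
Lower quotas: Rivermont 4, Ashgrove 1, Pinehurst 4, Stonebridge 2, Millford 5 (sum 16, leaving 2 seats).
Remainders in descending order: Rivermont 0.8282, Pinehurst 0.7102, Stonebridge 0.2625, Millford 0.1252, Ashgrove 0.0738.
Largest remainders: Rivermont, Pinehurst receive the extra seats.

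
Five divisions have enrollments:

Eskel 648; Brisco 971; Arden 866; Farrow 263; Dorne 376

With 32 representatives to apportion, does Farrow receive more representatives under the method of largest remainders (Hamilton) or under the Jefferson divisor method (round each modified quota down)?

Hamilton

Hamilton: Eskel 6, Brisco 10, Arden 9, Farrow 3, Dorne 4.
Jefferson: Eskel 7, Brisco 10, Arden 9, Farrow 2, Dorne 4.
Farrow gets 3 under Hamilton and 2 under Jefferson.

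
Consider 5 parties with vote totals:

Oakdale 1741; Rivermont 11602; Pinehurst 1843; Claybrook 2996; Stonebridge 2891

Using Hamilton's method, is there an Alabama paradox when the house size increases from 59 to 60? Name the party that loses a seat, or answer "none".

At 59 seats: Oakdale 5, Rivermont 33, Pinehurst 5, Claybrook 8, Stonebridge 8.
At 60 seats: Oakdale 5, Rivermont 33, Pinehurst 5, Claybrook 9, Stonebridge 8.
No party's allocation decreased.

none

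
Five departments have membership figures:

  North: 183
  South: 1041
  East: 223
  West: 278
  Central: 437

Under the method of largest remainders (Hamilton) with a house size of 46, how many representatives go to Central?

9

Standard divisor: 2162 ÷ 46 = 47.
Standard quotas: North 3.894, South 22.149, East 4.745, West 5.915, Central 9.298.
Lower quotas: North 3, South 22, East 4, West 5, Central 9 (sum 43, leaving 3 seats).
Remainders in descending order: West 0.915, North 0.894, East 0.745, Central 0.298, South 0.149.
Largest remainders: West, North, East receive the extra seats.
Central receives 9.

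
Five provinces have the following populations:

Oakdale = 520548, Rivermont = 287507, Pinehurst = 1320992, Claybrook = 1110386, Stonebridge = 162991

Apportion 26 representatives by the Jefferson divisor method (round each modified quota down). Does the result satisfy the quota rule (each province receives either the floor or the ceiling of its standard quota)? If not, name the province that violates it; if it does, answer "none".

Standard quotas: Oakdale 3.978, Rivermont 2.197, Pinehurst 10.095, Claybrook 8.485, Stonebridge 1.246.
Jefferson allocation: Oakdale 4, Rivermont 2, Pinehurst 10, Claybrook 9, Stonebridge 1.
Every allocation lies between the lower and upper quota.

none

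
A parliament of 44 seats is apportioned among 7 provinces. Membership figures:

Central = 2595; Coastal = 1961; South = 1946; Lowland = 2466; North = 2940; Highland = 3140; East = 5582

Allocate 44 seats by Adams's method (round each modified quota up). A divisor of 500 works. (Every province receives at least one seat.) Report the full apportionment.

Central=6, Coastal=4, South=4, Lowland=5, North=6, Highland=7, East=12

With modified divisor 500: modified quotas Central 5.190, Coastal 3.922, South 3.892, Lowland 4.932, North 5.880, Highland 6.280, East 11.164.
Rounding up: Central 6, Coastal 4, South 4, Lowland 5, North 6, Highland 7, East 12 (total 44).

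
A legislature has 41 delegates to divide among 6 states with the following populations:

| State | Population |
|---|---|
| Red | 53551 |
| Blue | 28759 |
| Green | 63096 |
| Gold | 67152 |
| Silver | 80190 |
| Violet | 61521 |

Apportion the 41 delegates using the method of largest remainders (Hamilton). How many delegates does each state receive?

Total 354269; standard divisor 354269/41 ≈ 8640.707.
Standard quotas: Red 6.1975, Blue 3.3283, Green 7.3022, Gold 7.7716, Silver 9.2805, Violet 7.1199.
Lower quotas: Red 6, Blue 3, Green 7, Gold 7, Silver 9, Violet 7 (sum 39, leaving 2 seats).
Remainders in descending order: Gold 0.7716, Blue 0.3283, Green 0.3022, Silver 0.2805, Red 0.1975, Violet 0.1199.
Largest remainders: Gold, Blue receive the extra seats.

Red: 6; Blue: 4; Green: 7; Gold: 8; Silver: 9; Violet: 7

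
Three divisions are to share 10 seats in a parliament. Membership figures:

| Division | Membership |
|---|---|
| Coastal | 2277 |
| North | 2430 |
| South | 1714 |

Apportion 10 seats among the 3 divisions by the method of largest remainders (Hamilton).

Total 6421; standard divisor 6421/10 ≈ 642.1.
Standard quotas: Coastal 3.546, North 3.784, South 2.669.
Lower quotas: Coastal 3, North 3, South 2 (sum 8, leaving 2 seats).
Remainders in descending order: North 0.784, South 0.669, Coastal 0.546.
The surplus seats go to North, South.

Coastal 3; North 4; South 3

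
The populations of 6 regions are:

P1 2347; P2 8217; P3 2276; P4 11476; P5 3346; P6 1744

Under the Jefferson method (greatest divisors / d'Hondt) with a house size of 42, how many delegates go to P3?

3

Standard divisor 29406/42 ≈ 700.143; standard quotas: P1 3.352, P2 11.736, P3 3.251, P4 16.391, P5 4.779, P6 2.491.
Rounding down gives 3, 11, 3, 16, 4, 2 = 39 seats, so the divisor must be adjusted.
With modified divisor 650: modified quotas P1 3.611, P2 12.642, P3 3.502, P4 17.655, P5 5.148, P6 2.683.
Rounding down: P1 3, P2 12, P3 3, P4 17, P5 5, P6 2 (total 42).
P3 receives 3.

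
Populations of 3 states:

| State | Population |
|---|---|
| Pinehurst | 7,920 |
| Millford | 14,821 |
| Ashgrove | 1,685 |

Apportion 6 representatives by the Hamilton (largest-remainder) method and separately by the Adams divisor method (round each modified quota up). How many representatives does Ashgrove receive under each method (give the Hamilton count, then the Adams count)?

0 and 1

Hamilton: Pinehurst 2, Millford 4, Ashgrove 0.
Adams: Pinehurst 2, Millford 3, Ashgrove 1.
Ashgrove gets 0 under Hamilton and 1 under Adams.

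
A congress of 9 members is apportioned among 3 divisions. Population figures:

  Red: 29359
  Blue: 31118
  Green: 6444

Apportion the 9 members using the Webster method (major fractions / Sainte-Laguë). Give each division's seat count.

Standard divisor 66921/9 ≈ 7435.667; standard quotas: Red 3.948, Blue 4.185, Green 0.867.
Rounding to the nearest integer gives Red 4, Blue 4, Green 1 — total 9, matching the house size, so no adjustment is needed.

Red 4, Blue 4, Green 1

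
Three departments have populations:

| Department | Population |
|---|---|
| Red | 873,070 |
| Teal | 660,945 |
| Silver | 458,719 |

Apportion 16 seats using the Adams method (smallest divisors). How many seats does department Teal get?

5

Standard divisor 1992734/16 ≈ 124545.875; standard quotas: Red 7.010, Teal 5.307, Silver 3.683.
Rounding up gives 8, 6, 4 = 18 seats, so the divisor must be adjusted.
With modified divisor 138900: modified quotas Red 6.286, Teal 4.758, Silver 3.303.
Rounding up: Red 7, Teal 5, Silver 4 (total 16).
Teal receives 5.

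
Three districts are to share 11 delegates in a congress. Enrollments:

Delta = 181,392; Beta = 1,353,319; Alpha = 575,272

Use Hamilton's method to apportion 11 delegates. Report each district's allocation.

Total 2109983; standard divisor 2109983/11 ≈ 191816.636.
Standard quotas: Delta 0.9457, Beta 7.0553, Alpha 2.9991.
Lower quotas: Delta 0, Beta 7, Alpha 2 (sum 9, leaving 2 seats).
Remainders in descending order: Alpha 0.9991, Delta 0.9457, Beta 0.0553.
The surplus seats go to Alpha, Delta.

Delta=1, Beta=7, Alpha=3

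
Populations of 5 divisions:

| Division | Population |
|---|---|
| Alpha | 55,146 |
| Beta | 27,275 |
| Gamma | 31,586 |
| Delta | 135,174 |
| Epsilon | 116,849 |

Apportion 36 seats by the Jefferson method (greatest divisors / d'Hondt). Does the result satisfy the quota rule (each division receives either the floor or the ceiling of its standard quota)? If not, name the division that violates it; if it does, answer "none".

Standard quotas: Alpha 5.424, Beta 2.683, Gamma 3.107, Delta 13.295, Epsilon 11.492.
Jefferson allocation: Alpha 5, Beta 2, Gamma 3, Delta 14, Epsilon 12.
Every allocation lies between the lower and upper quota.

none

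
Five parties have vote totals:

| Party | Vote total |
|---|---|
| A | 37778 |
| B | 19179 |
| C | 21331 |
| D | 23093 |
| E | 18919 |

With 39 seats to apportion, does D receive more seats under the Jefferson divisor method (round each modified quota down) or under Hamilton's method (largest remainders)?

Hamilton

Jefferson: A 13, B 6, C 7, D 7, E 6.
Hamilton: A 12, B 6, C 7, D 8, E 6.
D gets 7 under Jefferson and 8 under Hamilton.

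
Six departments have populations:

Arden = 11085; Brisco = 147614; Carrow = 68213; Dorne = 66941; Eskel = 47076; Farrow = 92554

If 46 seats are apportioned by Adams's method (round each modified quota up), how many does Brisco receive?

Standard divisor 433483/46 ≈ 9423.543; standard quotas: Arden 1.176, Brisco 15.664, Carrow 7.239, Dorne 7.104, Eskel 4.996, Farrow 9.822.
Rounding up gives 2, 16, 8, 8, 5, 10 = 49 seats, so the divisor must be adjusted.
With modified divisor 10100: modified quotas Arden 1.098, Brisco 14.615, Carrow 6.754, Dorne 6.628, Eskel 4.661, Farrow 9.164.
Rounding up: Arden 2, Brisco 15, Carrow 7, Dorne 7, Eskel 5, Farrow 10 (total 46).
Brisco receives 15.

15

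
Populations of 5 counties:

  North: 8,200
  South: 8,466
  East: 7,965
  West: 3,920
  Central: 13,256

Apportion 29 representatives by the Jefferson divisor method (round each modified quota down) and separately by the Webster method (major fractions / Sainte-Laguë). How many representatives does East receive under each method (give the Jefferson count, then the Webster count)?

Jefferson: North 6, South 6, East 6, West 2, Central 9.
Webster: North 6, South 6, East 5, West 3, Central 9.
East gets 6 under Jefferson and 5 under Webster.

6 and 5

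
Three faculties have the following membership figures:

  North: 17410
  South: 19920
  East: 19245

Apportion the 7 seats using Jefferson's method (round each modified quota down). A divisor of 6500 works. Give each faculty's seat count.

With modified divisor 6500: modified quotas North 2.678, South 3.065, East 2.961.
Rounding down: North 2, South 3, East 2 (total 7).

North 2; South 3; East 2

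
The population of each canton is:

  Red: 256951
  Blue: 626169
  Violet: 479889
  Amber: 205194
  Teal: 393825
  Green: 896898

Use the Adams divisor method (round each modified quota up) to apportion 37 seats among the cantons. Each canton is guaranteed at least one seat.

Standard divisor 2858926/37 ≈ 77268.27; standard quotas: Red 3.325, Blue 8.104, Violet 6.211, Amber 2.656, Teal 5.097, Green 11.608.
Rounding up gives 4, 9, 7, 3, 6, 12 = 41 seats, so the divisor must be adjusted.
With modified divisor 83600: modified quotas Red 3.074, Blue 7.490, Violet 5.740, Amber 2.454, Teal 4.711, Green 10.728.
Rounding up: Red 4, Blue 8, Violet 6, Amber 3, Teal 5, Green 11 (total 37).

Red 4, Blue 8, Violet 6, Amber 3, Teal 5, Green 11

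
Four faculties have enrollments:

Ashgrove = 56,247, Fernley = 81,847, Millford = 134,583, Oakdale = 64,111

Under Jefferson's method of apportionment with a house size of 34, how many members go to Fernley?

8

Standard divisor 336788/34 ≈ 9905.529; standard quotas: Ashgrove 5.678, Fernley 8.263, Millford 13.587, Oakdale 6.472.
Rounding down gives 5, 8, 13, 6 = 32 seats, so the divisor must be adjusted.
With modified divisor 9300: modified quotas Ashgrove 6.048, Fernley 8.801, Millford 14.471, Oakdale 6.894.
Rounding down: Ashgrove 6, Fernley 8, Millford 14, Oakdale 6 (total 34).
Fernley receives 8.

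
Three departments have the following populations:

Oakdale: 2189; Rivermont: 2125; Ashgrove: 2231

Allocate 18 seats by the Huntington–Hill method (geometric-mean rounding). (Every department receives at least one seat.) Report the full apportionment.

With divisor 366: modified quotas Oakdale 5.981, Rivermont 5.806, Ashgrove 6.096.
Geometric-mean thresholds: Oakdale √(5·6)=5.477, Rivermont √(5·6)=5.477, Ashgrove √(6·7)=6.481.
Each quota rounded against its threshold gives Oakdale 6, Rivermont 6, Ashgrove 6 (total 18).

Oakdale: 6, Rivermont: 6, Ashgrove: 6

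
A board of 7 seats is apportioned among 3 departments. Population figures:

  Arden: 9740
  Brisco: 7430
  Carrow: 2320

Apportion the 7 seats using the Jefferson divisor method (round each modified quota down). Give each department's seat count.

Standard divisor 19490/7 ≈ 2784.286; standard quotas: Arden 3.498, Brisco 2.669, Carrow 0.833.
Rounding down gives 3, 2, 0 = 5 seats, so the divisor must be adjusted.
With modified divisor 2400: modified quotas Arden 4.058, Brisco 3.096, Carrow 0.967.
Rounding down: Arden 4, Brisco 3, Carrow 0 (total 7).

Arden=4; Brisco=3; Carrow=0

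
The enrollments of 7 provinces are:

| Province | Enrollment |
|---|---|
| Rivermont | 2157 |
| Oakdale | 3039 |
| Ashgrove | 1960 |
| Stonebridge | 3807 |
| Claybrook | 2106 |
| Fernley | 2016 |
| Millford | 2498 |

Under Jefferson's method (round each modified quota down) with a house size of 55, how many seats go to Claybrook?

6

Standard divisor 17583/55 ≈ 319.691; standard quotas: Rivermont 6.747, Oakdale 9.506, Ashgrove 6.131, Stonebridge 11.908, Claybrook 6.588, Fernley 6.306, Millford 7.814.
Rounding down gives 6, 9, 6, 11, 6, 6, 7 = 51 seats, so the divisor must be adjusted.
With modified divisor 302: modified quotas Rivermont 7.142, Oakdale 10.063, Ashgrove 6.490, Stonebridge 12.606, Claybrook 6.974, Fernley 6.675, Millford 8.272.
Rounding down: Rivermont 7, Oakdale 10, Ashgrove 6, Stonebridge 12, Claybrook 6, Fernley 6, Millford 8 (total 55).
Claybrook receives 6.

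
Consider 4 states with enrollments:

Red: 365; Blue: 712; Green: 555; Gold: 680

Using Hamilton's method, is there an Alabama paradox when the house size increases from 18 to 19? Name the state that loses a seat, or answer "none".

none

At 18 seats: Red 3, Blue 6, Green 4, Gold 5.
At 19 seats: Red 3, Blue 6, Green 4, Gold 6.
No state's allocation decreased.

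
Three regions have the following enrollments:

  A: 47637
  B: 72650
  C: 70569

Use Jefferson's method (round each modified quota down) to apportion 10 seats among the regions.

Standard divisor 190856/10 ≈ 19085.6; standard quotas: A 2.496, B 3.807, C 3.697.
Rounding down gives 2, 3, 3 = 8 seats, so the divisor must be adjusted.
With modified divisor 16800: modified quotas A 2.836, B 4.324, C 4.201.
Rounding down: A 2, B 4, C 4 (total 10).

A 2; B 4; C 4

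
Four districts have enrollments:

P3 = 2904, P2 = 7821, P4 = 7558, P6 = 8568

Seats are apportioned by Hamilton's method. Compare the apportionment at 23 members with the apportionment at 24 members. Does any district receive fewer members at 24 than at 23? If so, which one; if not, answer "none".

At 23 seats: P3 3, P2 7, P4 6, P6 7.
At 24 seats: P3 2, P2 7, P4 7, P6 8.
P3 drops from 3 to 2.

P3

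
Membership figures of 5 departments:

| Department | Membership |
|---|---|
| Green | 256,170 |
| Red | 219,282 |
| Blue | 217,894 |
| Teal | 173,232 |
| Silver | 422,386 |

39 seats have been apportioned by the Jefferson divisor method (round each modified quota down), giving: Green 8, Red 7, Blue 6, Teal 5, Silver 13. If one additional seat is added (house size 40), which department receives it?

Priority for the next seat is population ÷ (current seats + 1).
Priorities: Green 28463.333, Red 27410.250, Blue 31127.714, Teal 28872.000, Silver 30170.429.
Highest priority: Blue.

Blue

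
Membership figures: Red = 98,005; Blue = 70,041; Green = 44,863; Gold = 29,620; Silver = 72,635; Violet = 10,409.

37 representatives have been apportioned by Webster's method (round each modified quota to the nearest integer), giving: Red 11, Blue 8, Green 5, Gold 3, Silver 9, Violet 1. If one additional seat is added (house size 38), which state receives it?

Priority for the next seat is population ÷ (current seats + 0.5).
Priorities: Red 8522.174, Blue 8240.118, Green 8156.909, Gold 8462.857, Silver 7645.789, Violet 6939.333.
Highest priority: Red.

Red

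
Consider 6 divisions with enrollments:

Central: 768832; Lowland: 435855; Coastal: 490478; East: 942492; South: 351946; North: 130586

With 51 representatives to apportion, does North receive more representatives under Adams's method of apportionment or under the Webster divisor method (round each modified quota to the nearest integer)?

Adams: Central 12, Lowland 7, Coastal 8, East 15, South 6, North 3.
Webster: Central 13, Lowland 7, Coastal 8, East 15, South 6, North 2.
North gets 3 under Adams and 2 under Webster.

Adams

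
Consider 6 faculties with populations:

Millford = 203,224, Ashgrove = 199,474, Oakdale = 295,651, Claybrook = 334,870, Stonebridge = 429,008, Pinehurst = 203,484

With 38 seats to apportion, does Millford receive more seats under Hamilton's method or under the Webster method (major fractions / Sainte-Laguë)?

Webster

Hamilton: Millford 4, Ashgrove 4, Oakdale 7, Claybrook 8, Stonebridge 10, Pinehurst 5.
Webster: Millford 5, Ashgrove 4, Oakdale 7, Claybrook 7, Stonebridge 10, Pinehurst 5.
Millford gets 4 under Hamilton and 5 under Webster.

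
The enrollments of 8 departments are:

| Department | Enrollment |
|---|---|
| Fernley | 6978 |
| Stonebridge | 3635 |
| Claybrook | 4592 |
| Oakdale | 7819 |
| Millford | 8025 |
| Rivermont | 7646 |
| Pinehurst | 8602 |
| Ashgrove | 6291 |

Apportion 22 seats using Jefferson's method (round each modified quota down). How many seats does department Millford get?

3

Standard divisor 53588/22 ≈ 2435.818; standard quotas: Fernley 2.865, Stonebridge 1.492, Claybrook 1.885, Oakdale 3.210, Millford 3.295, Rivermont 3.139, Pinehurst 3.531, Ashgrove 2.583.
Rounding down gives 2, 1, 1, 3, 3, 3, 3, 2 = 18 seats, so the divisor must be adjusted.
With modified divisor 2050: modified quotas Fernley 3.404, Stonebridge 1.773, Claybrook 2.240, Oakdale 3.814, Millford 3.915, Rivermont 3.730, Pinehurst 4.196, Ashgrove 3.069.
Rounding down: Fernley 3, Stonebridge 1, Claybrook 2, Oakdale 3, Millford 3, Rivermont 3, Pinehurst 4, Ashgrove 3 (total 22).
Millford receives 3.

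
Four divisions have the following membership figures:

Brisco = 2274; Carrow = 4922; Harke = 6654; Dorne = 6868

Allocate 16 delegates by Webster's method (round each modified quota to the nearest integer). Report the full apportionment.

Brisco 2, Carrow 4, Harke 5, Dorne 5

Standard divisor 20718/16 ≈ 1294.875; standard quotas: Brisco 1.756, Carrow 3.801, Harke 5.139, Dorne 5.304.
Rounding to the nearest integer gives Brisco 2, Carrow 4, Harke 5, Dorne 5 — total 16, matching the house size, so no adjustment is needed.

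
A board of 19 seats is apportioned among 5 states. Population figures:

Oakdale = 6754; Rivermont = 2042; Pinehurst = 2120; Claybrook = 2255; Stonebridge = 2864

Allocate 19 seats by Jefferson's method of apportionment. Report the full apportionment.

Oakdale 9; Rivermont 2; Pinehurst 2; Claybrook 3; Stonebridge 3

Standard divisor 16035/19 ≈ 843.947; standard quotas: Oakdale 8.003, Rivermont 2.420, Pinehurst 2.512, Claybrook 2.672, Stonebridge 3.394.
Rounding down gives 8, 2, 2, 2, 3 = 17 seats, so the divisor must be adjusted.
With modified divisor 730: modified quotas Oakdale 9.252, Rivermont 2.797, Pinehurst 2.904, Claybrook 3.089, Stonebridge 3.923.
Rounding down: Oakdale 9, Rivermont 2, Pinehurst 2, Claybrook 3, Stonebridge 3 (total 19).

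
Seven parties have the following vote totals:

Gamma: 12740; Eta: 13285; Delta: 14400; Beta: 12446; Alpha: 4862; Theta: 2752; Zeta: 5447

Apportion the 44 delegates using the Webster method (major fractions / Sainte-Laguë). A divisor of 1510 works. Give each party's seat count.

With modified divisor 1510: modified quotas Gamma 8.437, Eta 8.798, Delta 9.536, Beta 8.242, Alpha 3.220, Theta 1.823, Zeta 3.607.
Rounding to the nearest integer: Gamma 8, Eta 9, Delta 10, Beta 8, Alpha 3, Theta 2, Zeta 4 (total 44).

Gamma: 8; Eta: 9; Delta: 10; Beta: 8; Alpha: 3; Theta: 2; Zeta: 4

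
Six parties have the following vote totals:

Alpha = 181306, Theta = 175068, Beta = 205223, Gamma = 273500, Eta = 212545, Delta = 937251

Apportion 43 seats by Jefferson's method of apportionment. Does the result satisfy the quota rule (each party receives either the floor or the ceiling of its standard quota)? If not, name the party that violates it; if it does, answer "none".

Standard quotas: Alpha 3.928, Theta 3.793, Beta 4.446, Gamma 5.925, Eta 4.604, Delta 20.304.
Jefferson allocation: Alpha 4, Theta 4, Beta 4, Gamma 6, Eta 4, Delta 21.
Every allocation lies between the lower and upper quota.

none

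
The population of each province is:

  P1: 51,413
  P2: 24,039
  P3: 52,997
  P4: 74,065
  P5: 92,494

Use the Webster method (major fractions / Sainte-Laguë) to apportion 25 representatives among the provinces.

Standard divisor 295008/25 ≈ 11800.32; standard quotas: P1 4.357, P2 2.037, P3 4.491, P4 6.277, P5 7.838.
Rounding to the nearest integer gives 4, 2, 4, 6, 8 = 24 seats, so the divisor must be adjusted.
With modified divisor 11600: modified quotas P1 4.432, P2 2.072, P3 4.569, P4 6.385, P5 7.974.
Rounding to the nearest integer: P1 4, P2 2, P3 5, P4 6, P5 8 (total 25).

P1: 4, P2: 2, P3: 5, P4: 6, P5: 8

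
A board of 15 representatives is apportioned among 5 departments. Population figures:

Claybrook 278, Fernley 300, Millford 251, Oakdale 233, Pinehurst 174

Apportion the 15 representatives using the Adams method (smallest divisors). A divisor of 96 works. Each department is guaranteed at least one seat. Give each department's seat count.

With modified divisor 96: modified quotas Claybrook 2.896, Fernley 3.125, Millford 2.615, Oakdale 2.427, Pinehurst 1.812.
Rounding up: Claybrook 3, Fernley 4, Millford 3, Oakdale 3, Pinehurst 2 (total 15).

Claybrook 3; Fernley 4; Millford 3; Oakdale 3; Pinehurst 2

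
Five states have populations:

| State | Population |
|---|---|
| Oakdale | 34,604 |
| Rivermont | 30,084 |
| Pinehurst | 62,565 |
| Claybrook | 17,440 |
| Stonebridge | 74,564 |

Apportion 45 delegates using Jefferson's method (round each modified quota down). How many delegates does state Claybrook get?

3

Standard divisor 219257/45 ≈ 4872.378; standard quotas: Oakdale 7.102, Rivermont 6.174, Pinehurst 12.841, Claybrook 3.579, Stonebridge 15.303.
Rounding down gives 7, 6, 12, 3, 15 = 43 seats, so the divisor must be adjusted.
With modified divisor 4600: modified quotas Oakdale 7.523, Rivermont 6.540, Pinehurst 13.601, Claybrook 3.791, Stonebridge 16.210.
Rounding down: Oakdale 7, Rivermont 6, Pinehurst 13, Claybrook 3, Stonebridge 16 (total 45).
Claybrook receives 3.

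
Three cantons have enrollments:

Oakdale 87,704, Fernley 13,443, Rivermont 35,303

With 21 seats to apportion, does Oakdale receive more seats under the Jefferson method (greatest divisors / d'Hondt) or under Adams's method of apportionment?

Jefferson: Oakdale 14, Fernley 2, Rivermont 5.
Adams: Oakdale 13, Fernley 2, Rivermont 6.
Oakdale gets 14 under Jefferson and 13 under Adams.

Jefferson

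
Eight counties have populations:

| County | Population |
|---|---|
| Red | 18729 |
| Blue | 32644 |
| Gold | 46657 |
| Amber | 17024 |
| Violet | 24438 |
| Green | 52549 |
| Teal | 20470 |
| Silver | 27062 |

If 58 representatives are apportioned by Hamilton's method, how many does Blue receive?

Total 239573; standard divisor 239573/58 ≈ 4130.569.
Standard quotas: Red 4.5342, Blue 7.9030, Gold 11.2955, Amber 4.1215, Violet 5.9164, Green 12.7220, Teal 4.9557, Silver 6.5516.
Lower quotas: Red 4, Blue 7, Gold 11, Amber 4, Violet 5, Green 12, Teal 4, Silver 6 (sum 53, leaving 5 seats).
Remainders in descending order: Teal 0.9557, Violet 0.9164, Blue 0.9030, Green 0.7220, Silver 0.5516, Red 0.5342, Gold 0.2955, Amber 0.1215.
Largest remainders: Teal, Violet, Blue, Green, Silver receive the extra seats.
Blue receives 8.

8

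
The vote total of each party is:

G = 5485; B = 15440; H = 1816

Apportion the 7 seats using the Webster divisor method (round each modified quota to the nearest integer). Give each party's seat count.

G 2, B 4, H 1

Standard divisor 22741/7 ≈ 3248.714; standard quotas: G 1.688, B 4.753, H 0.559.
Rounding to the nearest integer gives 2, 5, 1 = 8 seats, so the divisor must be adjusted.
With modified divisor 3491.38: modified quotas G 1.571, B 4.422, H 0.520.
Rounding to the nearest integer: G 2, B 4, H 1 (total 7).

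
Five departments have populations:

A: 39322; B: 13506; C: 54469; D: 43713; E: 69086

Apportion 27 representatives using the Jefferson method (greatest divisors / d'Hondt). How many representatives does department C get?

7

Standard divisor 220096/27 ≈ 8151.704; standard quotas: A 4.824, B 1.657, C 6.682, D 5.362, E 8.475.
Rounding down gives 4, 1, 6, 5, 8 = 24 seats, so the divisor must be adjusted.
With modified divisor 7500: modified quotas A 5.243, B 1.801, C 7.263, D 5.828, E 9.211.
Rounding down: A 5, B 1, C 7, D 5, E 9 (total 27).
C receives 7.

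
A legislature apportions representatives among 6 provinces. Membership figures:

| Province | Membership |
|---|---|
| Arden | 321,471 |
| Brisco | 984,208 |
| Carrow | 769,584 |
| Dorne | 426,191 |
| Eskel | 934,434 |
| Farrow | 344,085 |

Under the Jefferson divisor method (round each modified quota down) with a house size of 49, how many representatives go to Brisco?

Standard divisor 3779973/49 ≈ 77142.306; standard quotas: Arden 4.167, Brisco 12.758, Carrow 9.976, Dorne 5.525, Eskel 12.113, Farrow 4.460.
Rounding down gives 4, 12, 9, 5, 12, 4 = 46 seats, so the divisor must be adjusted.
With modified divisor 71500: modified quotas Arden 4.496, Brisco 13.765, Carrow 10.763, Dorne 5.961, Eskel 13.069, Farrow 4.812.
Rounding down: Arden 4, Brisco 13, Carrow 10, Dorne 5, Eskel 13, Farrow 4 (total 49).
Brisco receives 13.

13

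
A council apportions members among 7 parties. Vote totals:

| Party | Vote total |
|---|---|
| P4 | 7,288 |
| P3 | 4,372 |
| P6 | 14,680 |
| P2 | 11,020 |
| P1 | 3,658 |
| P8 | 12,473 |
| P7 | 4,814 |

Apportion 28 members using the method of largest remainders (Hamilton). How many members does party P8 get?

6

Standard divisor: 58305 ÷ 28 ≈ 2082.321.
Standard quotas: P4 3.4999, P3 2.0996, P6 7.0498, P2 5.2922, P1 1.7567, P8 5.9899, P7 2.3118.
Lower quotas: P4 3, P3 2, P6 7, P2 5, P1 1, P8 5, P7 2 (sum 25, leaving 3 seats).
Remainders in descending order: P8 0.9899, P1 0.7567, P4 0.4999, P7 0.3118, P2 0.2922, P3 0.0996, P6 0.0498.
The surplus seats go to P8, P1, P4.
P8 receives 6.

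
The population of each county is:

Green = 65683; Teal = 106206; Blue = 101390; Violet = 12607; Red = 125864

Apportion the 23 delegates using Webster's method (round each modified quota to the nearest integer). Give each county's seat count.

Standard divisor 411750/23 ≈ 17902.174; standard quotas: Green 3.669, Teal 5.933, Blue 5.664, Violet 0.704, Red 7.031.
Rounding to the nearest integer gives 4, 6, 6, 1, 7 = 24 seats, so the divisor must be adjusted.
With modified divisor 18600: modified quotas Green 3.531, Teal 5.710, Blue 5.451, Violet 0.678, Red 6.767.
Rounding to the nearest integer: Green 4, Teal 6, Blue 5, Violet 1, Red 7 (total 23).

Green=4, Teal=6, Blue=5, Violet=1, Red=7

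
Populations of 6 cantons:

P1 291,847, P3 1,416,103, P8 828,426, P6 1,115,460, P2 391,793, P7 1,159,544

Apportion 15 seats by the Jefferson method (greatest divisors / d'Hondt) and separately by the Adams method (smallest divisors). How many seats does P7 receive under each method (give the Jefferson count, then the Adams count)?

4 and 3

Jefferson: P1 1, P3 4, P8 2, P6 3, P2 1, P7 4.
Adams: P1 1, P3 4, P8 3, P6 3, P2 1, P7 3.
P7 gets 4 under Jefferson and 3 under Adams.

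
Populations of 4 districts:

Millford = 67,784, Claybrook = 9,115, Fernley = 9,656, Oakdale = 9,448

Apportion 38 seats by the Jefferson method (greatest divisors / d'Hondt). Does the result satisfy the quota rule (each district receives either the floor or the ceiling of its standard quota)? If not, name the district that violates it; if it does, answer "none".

Standard quotas: Millford 26.830, Claybrook 3.608, Fernley 3.822, Oakdale 3.740.
Jefferson allocation: Millford 28, Claybrook 3, Fernley 4, Oakdale 3.
Millford has quota 26.830 (lower 26, upper 27) but receives 28 — outside the quota interval.

Millford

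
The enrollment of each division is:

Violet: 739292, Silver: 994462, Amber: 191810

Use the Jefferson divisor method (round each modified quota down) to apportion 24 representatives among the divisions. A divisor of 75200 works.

Violet 9; Silver 13; Amber 2

With modified divisor 75200: modified quotas Violet 9.831, Silver 13.224, Amber 2.551.
Rounding down: Violet 9, Silver 13, Amber 2 (total 24).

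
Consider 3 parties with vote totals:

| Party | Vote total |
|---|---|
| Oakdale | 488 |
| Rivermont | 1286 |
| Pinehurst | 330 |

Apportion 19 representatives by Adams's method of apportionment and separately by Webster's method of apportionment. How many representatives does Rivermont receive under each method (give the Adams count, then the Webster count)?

Adams: Oakdale 5, Rivermont 11, Pinehurst 3.
Webster: Oakdale 4, Rivermont 12, Pinehurst 3.
Rivermont gets 11 under Adams and 12 under Webster.

11 and 12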